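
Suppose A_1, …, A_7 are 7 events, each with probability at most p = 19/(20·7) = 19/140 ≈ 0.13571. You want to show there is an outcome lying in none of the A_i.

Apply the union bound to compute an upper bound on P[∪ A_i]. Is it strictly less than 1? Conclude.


Union bound: P[∪_{i=1}^{7} A_i] ≤ Σ_i P[A_i] ≤ 7·p = 7·(19/140) = 19/20.
Numerically: 19/20 ≈ 0.95000.
Is 19/20 < 1? YES.
Since P[∪ A_i] ≤ 19/20 < 1, the complement has P[∩ A_i^c] ≥ 1 − 19/20 = 1/20 > 0, so some outcome avoids every A_i.

7·p = 19/20 ≈ 0.95000; existence CERTIFIED by the union bound.


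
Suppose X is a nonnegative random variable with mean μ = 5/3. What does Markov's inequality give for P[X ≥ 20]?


μ = E[X] = 5/3, a = 20.
Markov: P[X ≥ 20] ≤ μ/a = (5/3)/20 = 1/12.
Numerically: ≈ 0.08333.
(Since a = 20 > μ = 1.66667, the bound 1/12 is < 1 and informative.)

P[X ≥ 20] ≤ 1/12 ≈ 0.08333.


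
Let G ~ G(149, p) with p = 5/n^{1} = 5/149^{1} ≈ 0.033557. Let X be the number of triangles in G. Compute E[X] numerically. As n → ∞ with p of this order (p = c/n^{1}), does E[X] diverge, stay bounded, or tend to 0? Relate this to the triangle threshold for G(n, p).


Number of potential triangles: C(149, 3) = 540274.
Each occurs with probability p³ ≈ (0.033557)³ ≈ 3.7787765e-05.
By linearity: E[X] = C(149, 3)·p³ ≈ 540274 · 3.7787765e-05 ≈ 20.41575.
Here α = 1, so p = 5/n is exactly at the triangle threshold p ~ 1/n. Asymptotically E[X] → c³/6 = 5³/6 = 125/6 ≈ 20.83333, a bounded constant. In this regime the triangle count is asymptotically Poisson(c³/6).

E[X] ≈ 20.41575; in regime p = Θ(1/n^{1}) E[X] stays bounded (at the triangle threshold p ~ 1/n).


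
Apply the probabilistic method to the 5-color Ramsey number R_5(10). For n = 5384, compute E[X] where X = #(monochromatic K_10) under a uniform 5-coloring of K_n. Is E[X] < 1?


E[X] = C(5384, 10) · 5^{1 − 45} = 5593137120741932124090737609600 · 5^{−44} = 5593137120741932124090737609600/5684341886080801486968994140625.
As a reduced fraction: E[X] = 223725484829677284963629504384/227373675443232059478759765625 ≈ 0.9839551.
Is E[X] < 1? YES.
Since E[X] < 1, there exists a 5-coloring of K_{5384} with no monochromatic K_10; hence R_5(10) > 5384.

E[X] = 223725484829677284963629504384/227373675443232059478759765625 ≈ 0.9839551; E[X] < 1, so R_5(10) > 5384.


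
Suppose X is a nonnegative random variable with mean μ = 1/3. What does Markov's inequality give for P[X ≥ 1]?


μ = E[X] = 1/3, a = 1.
Markov: P[X ≥ 1] ≤ μ/a = (1/3)/1 = 1/3.
Numerically: ≈ 0.33333.
(Since a = 1 > μ = 0.33333, the bound 1/3 is < 1 and informative.)

P[X ≥ 1] ≤ 1/3 ≈ 0.33333.


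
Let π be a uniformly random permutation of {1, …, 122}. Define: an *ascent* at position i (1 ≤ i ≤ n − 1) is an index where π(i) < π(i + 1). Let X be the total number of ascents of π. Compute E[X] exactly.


Write X = Σ X_I over i = 1, …, 121, with X_I the indicator of one ascent.
There are 121 indicators.
For each fixed i, the pair (π(i), π(i+1)) is a uniformly random ordered pair of distinct values from {1, …, 122}; by symmetry P[π(i) < π(i+1)] = 1/2.
By linearity: E[X] = 121 · (1/2) = (122 − 1) · (1/2) = 121/2 ≈ 60.5000.

E[X] = 121/2 = 60.5000.


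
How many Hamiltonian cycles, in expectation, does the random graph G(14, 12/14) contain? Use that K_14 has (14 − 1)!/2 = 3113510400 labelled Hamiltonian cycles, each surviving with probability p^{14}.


K_14 has (14 − 1)!/2 = 3113510400 labelled Hamiltonian cycles.
For each such Hamiltonian cycle H, let X_H = 1 if all 14 edges of H are present in G. Then P[X_H = 1] = p^{14} = (6/7)^{14} = 78364164096/678223072849.
Summing the indicators: E[X] = Σ_H E[X_H] = 3113510400 · p^{14} = 3113510400 · 78364164096/678223072849 = 34855377128600371200/96889010407.
Numerically: E[X] ≈ 3.59745e+08.

E[X] = 3113510400 · (6/7)^{14} = 34855377128600371200/96889010407 ≈ 3.59745e+08.


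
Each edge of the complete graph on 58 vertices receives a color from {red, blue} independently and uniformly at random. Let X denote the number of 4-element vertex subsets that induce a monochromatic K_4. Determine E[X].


Let X = Σ_S X_S over the C(58, 4) = 424270 subsets S of size 4, where X_S = 1 if the K_4 on S is monochromatic.
For a fixed S, the K_4 on S has C(4, 2) = 6 edges. P[all 6 edges red] = (1/2)^6, and likewise for blue, so P[monochromatic] = 2·(1/2)^6 = 2^{1 − 6} = 1/32.
By linearity: E[X] = C(58, 4) · 2^{1 − 6} = 424270 · 1/32 = 212135/16.
Numerically: E[X] ≈ 13258.4375.

E[X] = C(58,4)·2^(1−C(4,2)) = 212135/16 ≈ 13258.4375.


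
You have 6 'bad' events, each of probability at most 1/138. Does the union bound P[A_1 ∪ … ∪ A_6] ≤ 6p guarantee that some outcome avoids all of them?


Union bound: P[∪_{i=1}^{6} A_i] ≤ Σ_i P[A_i] ≤ 6·p = 6·(1/138) = 1/23.
Numerically: 1/23 ≈ 0.0434783.
Is 1/23 < 1? YES.
Since P[∪ A_i] ≤ 1/23 < 1, the complement has P[∩ A_i^c] ≥ 1 − 1/23 = 22/23 > 0, so some outcome avoids every A_i.

6·p = 1/23 ≈ 0.0434783; existence CERTIFIED by the union bound.


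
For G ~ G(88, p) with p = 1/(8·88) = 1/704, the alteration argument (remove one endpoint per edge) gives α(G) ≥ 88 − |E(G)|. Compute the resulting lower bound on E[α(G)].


E[|E(G)|] = C(88, 2)·p = 3828 · (1/704) = 87/16.
E[α(G)] ≥ n − E[|E(G)|] = 88 − 87/16 = 1321/16.
Numerically: ≈ 82.56250.
(This is only a lower bound; the true E[α(G)] may be larger.)

E[α(G)] ≥ 1321/16 ≈ 82.56250.


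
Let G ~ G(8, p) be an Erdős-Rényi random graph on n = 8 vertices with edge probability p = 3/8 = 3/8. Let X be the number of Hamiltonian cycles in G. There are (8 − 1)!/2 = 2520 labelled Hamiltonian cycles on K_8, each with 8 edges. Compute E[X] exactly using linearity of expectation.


K_8 has (8 − 1)!/2 = 2520 labelled Hamiltonian cycles.
For each such Hamiltonian cycle H, let X_H = 1 if all 8 edges of H are present in G. Then P[X_H = 1] = p^{8} = (3/8)^{8} = 6561/16777216.
By linearity of expectation: E[X] = Σ_H E[X_H] = 2520 · p^{8} = 2520 · 6561/16777216 = 2066715/2097152.
Numerically: E[X] ≈ 0.985.

E[X] = 2520 · (3/8)^{8} = 2066715/2097152 ≈ 0.985.


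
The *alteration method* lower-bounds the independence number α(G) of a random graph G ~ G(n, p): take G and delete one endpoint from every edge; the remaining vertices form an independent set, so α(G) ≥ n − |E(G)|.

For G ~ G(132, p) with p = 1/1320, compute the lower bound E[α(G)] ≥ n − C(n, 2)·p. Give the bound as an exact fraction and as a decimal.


E[|E(G)|] = C(132, 2)·p = 8646 · (1/1320) = 131/20.
E[α(G)] ≥ n − E[|E(G)|] = 132 − 131/20 = 2509/20.
Numerically: ≈ 125.450000.
(This is only a lower bound; the true E[α(G)] may be larger.)

E[α(G)] ≥ 2509/20 ≈ 125.450000.


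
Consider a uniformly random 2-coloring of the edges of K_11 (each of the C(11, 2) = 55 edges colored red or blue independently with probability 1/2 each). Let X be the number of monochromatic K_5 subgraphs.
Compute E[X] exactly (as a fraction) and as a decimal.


Let X = Σ_S X_S over the C(11, 5) = 462 subsets S of size 5, where X_S = 1 if the K_5 on S is monochromatic.
For a fixed S, the K_5 on S has C(5, 2) = 10 edges. P[all 10 edges red] = (1/2)^10, and likewise for blue, so P[monochromatic] = 2·(1/2)^10 = 2^{1 − 10} = 1/512.
By linearity: E[X] = C(11, 5) · 2^{1 − 10} = 462 · 1/512 = 231/256.
Numerically: E[X] ≈ 0.902.

E[X] = C(11,5)·2^(1−C(5,2)) = 231/256 ≈ 0.902.


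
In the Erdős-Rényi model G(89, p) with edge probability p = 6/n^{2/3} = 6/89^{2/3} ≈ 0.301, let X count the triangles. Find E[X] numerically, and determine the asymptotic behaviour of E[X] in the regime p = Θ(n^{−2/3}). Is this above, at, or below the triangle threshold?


Number of potential triangles: C(89, 3) = 113564.
Each occurs with probability p³ ≈ (0.301)³ ≈ 2.726928e-02.
By linearity: E[X] = C(89, 3)·p³ ≈ 113564 · 2.726928e-02 ≈ 3096.8090.
Since α = 2/3 < 1, p = c/n^{2/3} ≫ 1/n is above the triangle threshold p ~ 1/n. Asymptotically E[X] ~ (c³/6)·n^{3(1−α)} = (6³/6)·n^{1} → ∞; triangles are abundant w.h.p.

E[X] ≈ 3096.8090; in regime p = Θ(1/n^{2/3}) E[X] diverges (above the triangle threshold p ~ 1/n).


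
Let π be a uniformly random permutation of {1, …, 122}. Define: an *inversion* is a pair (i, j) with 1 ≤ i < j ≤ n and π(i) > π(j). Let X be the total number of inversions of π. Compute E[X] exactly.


Write X = Σ X_I over the C(122, 2) = 7381 pairs i < j, with X_I the indicator of one inversion.
There are 7381 indicators.
For each fixed pair i < j, the values π(i) and π(j) are two distinct elements of {1, …, 122} in uniformly random order; by symmetry P[π(i) > π(j)] = 1/2.
By linearity: E[X] = 7381 · (1/2) = C(122, 2) · (1/2) = 7381/2 = 7381/2 ≈ 3690.50000.

E[X] = 7381/2 = 3690.50000.


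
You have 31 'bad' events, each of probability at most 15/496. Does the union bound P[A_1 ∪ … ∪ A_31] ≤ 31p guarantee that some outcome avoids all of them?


Union bound: P[∪_{i=1}^{31} A_i] ≤ Σ_i P[A_i] ≤ 31·p = 31·(15/496) = 15/16.
Numerically: 15/16 ≈ 0.93750.
Is 15/16 < 1? YES.
Since P[∪ A_i] ≤ 15/16 < 1, the complement has P[∩ A_i^c] ≥ 1 − 15/16 = 1/16 > 0, so some outcome avoids every A_i.

31·p = 15/16 ≈ 0.93750; existence CERTIFIED by the union bound.


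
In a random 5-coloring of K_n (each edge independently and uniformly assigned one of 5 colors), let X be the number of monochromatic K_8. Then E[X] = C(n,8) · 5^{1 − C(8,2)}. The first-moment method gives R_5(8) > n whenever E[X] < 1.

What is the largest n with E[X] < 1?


We need C(n, 8) · 5^{1 − 28} < 1, i.e. C(n, 8) < 5^{28 − 1} = 7450580596923828125.
Check values of n near the boundary:
  n = 858: C(858, 8) = 7049584530256467771; 7049584530256467771 < 7450580596923828125? YES
  n = 859: C(859, 8) = 7115855595170747139; 7115855595170747139 < 7450580596923828125? YES
  n = 860: C(860, 8) = 7182671140665308145; 7182671140665308145 < 7450580596923828125? YES
  n = 861: C(861, 8) = 7250034996615275865; 7250034996615275865 < 7450580596923828125? YES
  n = 862: C(862, 8) = 7317951015318931845; 7317951015318931845 < 7450580596923828125? YES
  n = 863: C(863, 8) = 7386423071602617757; 7386423071602617757 < 7450580596923828125? YES
  n = 864: C(864, 8) = 7455455062926006708; 7455455062926006708 < 7450580596923828125? NO
The largest n with C(n, 8) < 7450580596923828125 is n = 863 (where E[X] = 7386423071602617757/7450580596923828125 ≈ 0.99139). Hence R_5(8) > 863, i.e. R_5(8) ≥ 864.

Largest n = 863; hence R_5(8) > 863.


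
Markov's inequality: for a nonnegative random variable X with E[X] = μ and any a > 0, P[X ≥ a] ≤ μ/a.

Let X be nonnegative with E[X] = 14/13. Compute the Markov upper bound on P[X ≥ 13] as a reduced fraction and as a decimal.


μ = E[X] = 14/13, a = 13.
Markov: P[X ≥ 13] ≤ μ/a = (14/13)/13 = 14/169.
Numerically: ≈ 0.083.
(Since a = 13 > μ = 1.077, the bound 14/169 is < 1 and informative.)

P[X ≥ 13] ≤ 14/169 ≈ 0.083.


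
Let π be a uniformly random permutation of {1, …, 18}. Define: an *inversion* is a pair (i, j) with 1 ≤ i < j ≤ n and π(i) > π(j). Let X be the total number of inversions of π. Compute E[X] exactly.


Write X = Σ X_I over the C(18, 2) = 153 pairs i < j, with X_I the indicator of one inversion.
There are 153 indicators.
For each fixed pair i < j, the values π(i) and π(j) are two distinct elements of {1, …, 18} in uniformly random order; by symmetry P[π(i) > π(j)] = 1/2.
By linearity: E[X] = 153 · (1/2) = C(18, 2) · (1/2) = 153/2 = 153/2 ≈ 76.5000.

E[X] = 153/2 = 76.5000.


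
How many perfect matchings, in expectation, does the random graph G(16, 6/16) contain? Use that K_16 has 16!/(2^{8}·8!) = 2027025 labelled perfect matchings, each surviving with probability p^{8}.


K_16 has 16!/(2^{8}·8!) = 2027025 labelled perfect matchings.
For each such perfect matching H, let X_H = 1 if all 8 edges of H are present in G. Then P[X_H = 1] = p^{8} = (3/8)^{8} = 6561/16777216.
By linearity of expectation: E[X] = Σ_H E[X_H] = 2027025 · p^{8} = 2027025 · 6561/16777216 = 13299311025/16777216.
Numerically: E[X] ≈ 792.701.

E[X] = 2027025 · (3/8)^{8} = 13299311025/16777216 ≈ 792.701.


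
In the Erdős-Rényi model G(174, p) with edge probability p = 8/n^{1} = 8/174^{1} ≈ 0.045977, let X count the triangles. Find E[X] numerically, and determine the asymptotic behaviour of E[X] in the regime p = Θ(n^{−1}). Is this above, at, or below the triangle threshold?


Number of potential triangles: C(174, 3) = 862924.
Each occurs with probability p³ ≈ (0.045977)³ ≈ 9.71901419e-05.
By linearity: E[X] = C(174, 3)·p³ ≈ 862924 · 9.71901419e-05 ≈ 83.867706.
Here α = 1, so p = 8/n is exactly at the triangle threshold p ~ 1/n. Asymptotically E[X] → c³/6 = 8³/6 = 256/3 ≈ 85.333333, a bounded constant. In this regime the triangle count is asymptotically Poisson(c³/6).

E[X] ≈ 83.867706; in regime p = Θ(1/n^{1}) E[X] stays bounded (at the triangle threshold p ~ 1/n).


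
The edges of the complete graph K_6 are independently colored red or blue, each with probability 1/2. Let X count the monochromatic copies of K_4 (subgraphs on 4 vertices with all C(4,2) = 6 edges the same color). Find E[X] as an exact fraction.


Let X = Σ_S X_S over the C(6, 4) = 15 subsets S of size 4, where X_S = 1 if the K_4 on S is monochromatic.
For a fixed S, the K_4 on S has C(4, 2) = 6 edges. P[all 6 edges red] = (1/2)^6, and likewise for blue, so P[monochromatic] = 2·(1/2)^6 = 2^{1 − 6} = 1/32.
By linearity: E[X] = C(6, 4) · 2^{1 − 6} = 15 · 1/32 = 15/32.
Numerically: E[X] ≈ 0.4688.

E[X] = C(6,4)·2^(1−C(4,2)) = 15/32 ≈ 0.4688.


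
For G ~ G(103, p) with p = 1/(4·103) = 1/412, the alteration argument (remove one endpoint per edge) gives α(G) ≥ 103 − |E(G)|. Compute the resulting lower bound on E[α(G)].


E[|E(G)|] = C(103, 2)·p = 5253 · (1/412) = 51/4.
E[α(G)] ≥ n − E[|E(G)|] = 103 − 51/4 = 361/4.
Numerically: ≈ 90.2500.
(This is only a lower bound; the true E[α(G)] may be larger.)

E[α(G)] ≥ 361/4 ≈ 90.2500.


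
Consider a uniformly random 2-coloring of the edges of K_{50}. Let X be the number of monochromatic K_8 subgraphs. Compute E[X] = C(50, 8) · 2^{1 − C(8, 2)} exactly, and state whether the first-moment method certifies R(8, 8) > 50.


E[X] = C(50, 8) · 2^{1 − 28} = 536878650 · 2^{−27} = 536878650/134217728.
As a reduced fraction: E[X] = 268439325/67108864 ≈ 4.0000577.
Is E[X] < 1? NO.
Since E[X] ≥ 1, the first-moment bound is inconclusive at n = 50; it does NOT by itself certify R(8, 8) > 50.

E[X] = 268439325/67108864 ≈ 4.0000577; E[X] ≥ 1; first-moment method inconclusive here.


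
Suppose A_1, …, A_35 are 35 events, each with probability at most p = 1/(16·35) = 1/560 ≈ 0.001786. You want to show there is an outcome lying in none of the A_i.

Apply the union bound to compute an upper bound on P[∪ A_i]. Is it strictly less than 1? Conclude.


Union bound: P[∪_{i=1}^{35} A_i] ≤ Σ_i P[A_i] ≤ 35·p = 35·(1/560) = 1/16.
Numerically: 1/16 ≈ 0.062500.
Is 1/16 < 1? YES.
Since P[∪ A_i] ≤ 1/16 < 1, the complement has P[∩ A_i^c] ≥ 1 − 1/16 = 15/16 > 0, so some outcome avoids every A_i.

35·p = 1/16 ≈ 0.062500; existence CERTIFIED by the union bound.


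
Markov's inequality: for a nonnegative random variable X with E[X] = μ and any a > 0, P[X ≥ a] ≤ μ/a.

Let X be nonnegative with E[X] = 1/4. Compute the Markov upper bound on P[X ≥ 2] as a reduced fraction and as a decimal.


μ = E[X] = 1/4, a = 2.
Markov: P[X ≥ 2] ≤ μ/a = (1/4)/2 = 1/8.
Numerically: ≈ 0.125.
(Since a = 2 > μ = 0.250, the bound 1/8 is < 1 and informative.)

P[X ≥ 2] ≤ 1/8 ≈ 0.125.


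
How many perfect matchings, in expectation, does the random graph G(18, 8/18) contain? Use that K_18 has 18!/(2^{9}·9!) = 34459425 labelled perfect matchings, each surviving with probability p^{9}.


K_18 has 18!/(2^{9}·9!) = 34459425 labelled perfect matchings.
For each such perfect matching H, let X_H = 1 if all 9 edges of H are present in G. Then P[X_H = 1] = p^{9} = (4/9)^{9} = 262144/387420489.
Summing the indicators: E[X] = Σ_H E[X_H] = 34459425 · p^{9} = 34459425 · 262144/387420489 = 111522611200/4782969.
Numerically: E[X] ≈ 23317.

E[X] = 34459425 · (4/9)^{9} = 111522611200/4782969 ≈ 23317.


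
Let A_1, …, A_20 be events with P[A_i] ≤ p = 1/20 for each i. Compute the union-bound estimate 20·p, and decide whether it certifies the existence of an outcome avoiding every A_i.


Union bound: P[∪_{i=1}^{20} A_i] ≤ Σ_i P[A_i] ≤ 20·p = 20·(1/20) = 1.
Numerically: 1 ≈ 1.000000.
Is 1 < 1? NO.
Since the bound 1 is ≥ 1, the union bound is uninformative here; it does NOT by itself certify existence.

20·p = 1 ≈ 1.000000; existence NOT certified by the union bound.


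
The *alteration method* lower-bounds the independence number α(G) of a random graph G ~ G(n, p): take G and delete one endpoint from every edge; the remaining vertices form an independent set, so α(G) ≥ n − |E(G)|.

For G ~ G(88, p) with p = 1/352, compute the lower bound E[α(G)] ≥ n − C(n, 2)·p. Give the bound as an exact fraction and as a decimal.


E[|E(G)|] = C(88, 2)·p = 3828 · (1/352) = 87/8.
E[α(G)] ≥ n − E[|E(G)|] = 88 − 87/8 = 617/8.
Numerically: ≈ 77.125000.
(This is only a lower bound; the true E[α(G)] may be larger.)

E[α(G)] ≥ 617/8 ≈ 77.125000.


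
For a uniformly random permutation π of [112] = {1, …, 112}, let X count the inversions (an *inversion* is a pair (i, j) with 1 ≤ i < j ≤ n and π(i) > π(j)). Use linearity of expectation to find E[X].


Write X = Σ X_I over the C(112, 2) = 6216 pairs i < j, with X_I the indicator of one inversion.
There are 6216 indicators.
For each fixed pair i < j, the values π(i) and π(j) are two distinct elements of {1, …, 112} in uniformly random order; by symmetry P[π(i) > π(j)] = 1/2.
By linearity: E[X] = 6216 · (1/2) = C(112, 2) · (1/2) = 6216/2 = 3108 ≈ 3108.000.

E[X] = 3108 = 3108.000.


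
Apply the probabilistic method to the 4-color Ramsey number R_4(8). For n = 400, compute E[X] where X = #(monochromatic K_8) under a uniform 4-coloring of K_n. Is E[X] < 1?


E[X] = C(400, 8) · 4^{1 − 28} = 15148408086508950 · 4^{−27} = 15148408086508950/18014398509481984.
As a reduced fraction: E[X] = 7574204043254475/9007199254740992 ≈ 0.8409.
Is E[X] < 1? YES.
Since E[X] < 1, there exists a 4-coloring of K_{400} with no monochromatic K_8; hence R_4(8) > 400.

E[X] = 7574204043254475/9007199254740992 ≈ 0.8409; E[X] < 1, so R_4(8) > 400.


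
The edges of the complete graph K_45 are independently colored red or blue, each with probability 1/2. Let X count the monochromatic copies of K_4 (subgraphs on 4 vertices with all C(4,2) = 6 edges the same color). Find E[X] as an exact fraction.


Let X = Σ_S X_S over the C(45, 4) = 148995 subsets S of size 4, where X_S = 1 if the K_4 on S is monochromatic.
For a fixed S, the K_4 on S has C(4, 2) = 6 edges. P[all 6 edges red] = (1/2)^6, and likewise for blue, so P[monochromatic] = 2·(1/2)^6 = 2^{1 − 6} = 1/32.
Summing: E[X] = C(45, 4) · 2^{1 − 6} = 148995 · 1/32 = 148995/32.
Numerically: E[X] ≈ 4656.09375.

E[X] = C(45,4)·2^(1−C(4,2)) = 148995/32 ≈ 4656.09375.


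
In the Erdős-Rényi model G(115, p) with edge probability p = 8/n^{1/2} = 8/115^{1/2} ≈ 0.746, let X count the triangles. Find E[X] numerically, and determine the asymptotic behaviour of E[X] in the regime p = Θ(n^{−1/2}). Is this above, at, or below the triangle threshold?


Number of potential triangles: C(115, 3) = 246905.
Each occurs with probability p³ ≈ (0.746)³ ≈ 4.15167e-01.
By linearity: E[X] = C(115, 3)·p³ ≈ 246905 · 4.15167e-01 ≈ 102506.897.
Since α = 1/2 < 1, p = c/n^{1/2} ≫ 1/n is above the triangle threshold p ~ 1/n. Asymptotically E[X] ~ (c³/6)·n^{3(1−α)} = (8³/6)·n^{1.5} → ∞; triangles are abundant w.h.p.

E[X] ≈ 102506.897; in regime p = Θ(1/n^{1/2}) E[X] diverges (above the triangle threshold p ~ 1/n).


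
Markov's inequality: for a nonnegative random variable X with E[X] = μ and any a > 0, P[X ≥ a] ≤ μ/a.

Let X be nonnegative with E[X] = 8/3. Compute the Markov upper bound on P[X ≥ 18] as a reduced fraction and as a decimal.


μ = E[X] = 8/3, a = 18.
Markov: P[X ≥ 18] ≤ μ/a = (8/3)/18 = 4/27.
Numerically: ≈ 0.148148.
(Since a = 18 > μ = 2.666667, the bound 4/27 is < 1 and informative.)

P[X ≥ 18] ≤ 4/27 ≈ 0.148148.


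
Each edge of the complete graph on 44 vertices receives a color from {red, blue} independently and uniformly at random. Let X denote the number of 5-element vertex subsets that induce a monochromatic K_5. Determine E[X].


Let X = Σ_S X_S over the C(44, 5) = 1086008 subsets S of size 5, where X_S = 1 if the K_5 on S is monochromatic.
For a fixed S, the K_5 on S has C(5, 2) = 10 edges. P[all 10 edges red] = (1/2)^10, and likewise for blue, so P[monochromatic] = 2·(1/2)^10 = 2^{1 − 10} = 1/512.
Summing: E[X] = C(44, 5) · 2^{1 − 10} = 1086008 · 1/512 = 135751/64.
Numerically: E[X] ≈ 2121.10938.

E[X] = C(44,5)·2^(1−C(5,2)) = 135751/64 ≈ 2121.10938.


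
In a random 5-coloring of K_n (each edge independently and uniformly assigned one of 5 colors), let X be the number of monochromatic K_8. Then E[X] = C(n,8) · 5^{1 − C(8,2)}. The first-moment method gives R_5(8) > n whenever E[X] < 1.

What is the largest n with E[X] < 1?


We need C(n, 8) · 5^{1 − 28} < 1, i.e. C(n, 8) < 5^{28 − 1} = 7450580596923828125.
Check values of n near the boundary:
  n = 862: C(862, 8) = 7317951015318931845; 7317951015318931845 < 7450580596923828125? YES
  n = 863: C(863, 8) = 7386423071602617757; 7386423071602617757 < 7450580596923828125? YES
  n = 864: C(864, 8) = 7455455062926006708; 7455455062926006708 < 7450580596923828125? NO
  n = 865: C(865, 8) = 7525050909487743060; 7525050909487743060 < 7450580596923828125? NO
The largest n with C(n, 8) < 7450580596923828125 is n = 863 (where E[X] = 7386423071602617757/7450580596923828125 ≈ 0.991). Hence R_5(8) > 863, i.e. R_5(8) ≥ 864.

Largest n = 863; hence R_5(8) > 863.


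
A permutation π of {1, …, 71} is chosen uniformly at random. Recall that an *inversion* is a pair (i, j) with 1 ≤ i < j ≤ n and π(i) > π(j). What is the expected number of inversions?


Write X = Σ X_I over the C(71, 2) = 2485 pairs i < j, with X_I the indicator of one inversion.
There are 2485 indicators.
For each fixed pair i < j, the values π(i) and π(j) are two distinct elements of {1, …, 71} in uniformly random order; by symmetry P[π(i) > π(j)] = 1/2.
By linearity: E[X] = 2485 · (1/2) = C(71, 2) · (1/2) = 2485/2 = 2485/2 ≈ 1242.5000.

E[X] = 2485/2 = 1242.5000.


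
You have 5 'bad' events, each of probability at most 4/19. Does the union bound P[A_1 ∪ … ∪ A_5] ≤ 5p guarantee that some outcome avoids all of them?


Union bound: P[∪_{i=1}^{5} A_i] ≤ Σ_i P[A_i] ≤ 5·p = 5·(4/19) = 20/19.
Numerically: 20/19 ≈ 1.052632.
Is 20/19 < 1? NO.
Since the bound 20/19 is ≥ 1, the union bound is uninformative here; it does NOT by itself certify existence.

5·p = 20/19 ≈ 1.052632; existence NOT certified by the union bound.


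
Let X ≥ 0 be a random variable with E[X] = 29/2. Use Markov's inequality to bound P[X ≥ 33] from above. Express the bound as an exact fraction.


μ = E[X] = 29/2, a = 33.
Markov: P[X ≥ 33] ≤ μ/a = (29/2)/33 = 29/66.
Numerically: ≈ 0.43939.
(Since a = 33 > μ = 14.50000, the bound 29/66 is < 1 and informative.)

P[X ≥ 33] ≤ 29/66 ≈ 0.43939.


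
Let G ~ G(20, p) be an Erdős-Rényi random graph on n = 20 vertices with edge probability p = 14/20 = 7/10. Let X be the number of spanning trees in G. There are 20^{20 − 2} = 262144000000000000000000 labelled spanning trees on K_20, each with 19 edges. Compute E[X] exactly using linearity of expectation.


K_20 has 20^{20 − 2} = 262144000000000000000000 labelled spanning trees.
For each such spanning tree H, let X_H = 1 if all 19 edges of H are present in G. Then P[X_H = 1] = p^{19} = (7/10)^{19} = 11398895185373143/10000000000000000000.
By linearity: E[X] = Σ_H E[X_H] = 262144000000000000000000 · p^{19} = 262144000000000000000000 · 11398895185373143/10000000000000000000 = 1494075989737228599296/5.
Numerically: E[X] ≈ 2.9882e+20.

E[X] = 262144000000000000000000 · (7/10)^{19} = 1494075989737228599296/5 ≈ 2.9882e+20.


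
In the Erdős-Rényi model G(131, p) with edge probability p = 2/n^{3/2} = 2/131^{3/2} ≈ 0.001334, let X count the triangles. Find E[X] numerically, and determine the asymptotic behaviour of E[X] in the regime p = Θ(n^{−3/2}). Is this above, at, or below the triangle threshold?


Number of potential triangles: C(131, 3) = 366145.
Each occurs with probability p³ ≈ (0.001334)³ ≈ 2.373390e-09.
By linearity: E[X] = C(131, 3)·p³ ≈ 366145 · 2.373390e-09 ≈ 0.0009.
Since α = 3/2 > 1, p = c/n^{3/2} = o(1/n) is below the triangle threshold p ~ 1/n. Asymptotically E[X] ~ (c³/6)·n^{3(1−α)} = (2³/6)·n^{-1.5} → 0, so by Markov's inequality G has no triangles w.h.p.

E[X] ≈ 0.0009; in regime p = Θ(1/n^{3/2}) E[X] tends to 0 (below the triangle threshold p ~ 1/n).


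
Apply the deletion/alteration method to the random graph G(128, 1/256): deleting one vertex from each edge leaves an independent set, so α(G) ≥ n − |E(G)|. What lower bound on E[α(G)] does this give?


E[|E(G)|] = C(128, 2)·p = 8128 · (1/256) = 127/4.
E[α(G)] ≥ n − E[|E(G)|] = 128 − 127/4 = 385/4.
Numerically: ≈ 96.250000.
(This is only a lower bound; the true E[α(G)] may be larger.)

E[α(G)] ≥ 385/4 ≈ 96.250000.


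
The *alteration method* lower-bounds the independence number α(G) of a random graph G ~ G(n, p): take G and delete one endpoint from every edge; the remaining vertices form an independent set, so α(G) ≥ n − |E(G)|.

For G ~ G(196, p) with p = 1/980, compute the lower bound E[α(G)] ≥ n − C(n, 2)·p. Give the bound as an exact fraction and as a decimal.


E[|E(G)|] = C(196, 2)·p = 19110 · (1/980) = 39/2.
E[α(G)] ≥ n − E[|E(G)|] = 196 − 39/2 = 353/2.
Numerically: ≈ 176.5000.
(This is only a lower bound; the true E[α(G)] may be larger.)

E[α(G)] ≥ 353/2 ≈ 176.5000.


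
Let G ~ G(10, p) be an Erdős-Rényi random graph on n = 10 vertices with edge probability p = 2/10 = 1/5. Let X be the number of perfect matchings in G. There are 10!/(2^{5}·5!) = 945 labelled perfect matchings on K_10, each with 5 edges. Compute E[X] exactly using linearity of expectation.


K_10 has 10!/(2^{5}·5!) = 945 labelled perfect matchings.
For each such perfect matching H, let X_H = 1 if all 5 edges of H are present in G. Then P[X_H = 1] = p^{5} = (1/5)^{5} = 1/3125.
Summing the indicators: E[X] = Σ_H E[X_H] = 945 · p^{5} = 945 · 1/3125 = 189/625.
Numerically: E[X] ≈ 0.302.

E[X] = 945 · (1/5)^{5} = 189/625 ≈ 0.302.


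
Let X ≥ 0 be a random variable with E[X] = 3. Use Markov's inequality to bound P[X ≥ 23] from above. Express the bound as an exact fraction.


μ = E[X] = 3, a = 23.
Markov: P[X ≥ 23] ≤ μ/a = (3)/23 = 3/23.
Numerically: ≈ 0.1304.
(Since a = 23 > μ = 3.0000, the bound 3/23 is < 1 and informative.)

P[X ≥ 23] ≤ 3/23 ≈ 0.1304.


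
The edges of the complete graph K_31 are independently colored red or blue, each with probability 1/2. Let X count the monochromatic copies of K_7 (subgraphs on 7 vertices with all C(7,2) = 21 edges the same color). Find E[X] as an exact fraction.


Let X = Σ_S X_S over the C(31, 7) = 2629575 subsets S of size 7, where X_S = 1 if the K_7 on S is monochromatic.
For a fixed S, the K_7 on S has C(7, 2) = 21 edges. P[all 21 edges red] = (1/2)^21, and likewise for blue, so P[monochromatic] = 2·(1/2)^21 = 2^{1 − 21} = 1/1048576.
Summing: E[X] = C(31, 7) · 2^{1 − 21} = 2629575 · 1/1048576 = 2629575/1048576.
Numerically: E[X] ≈ 2.508.

E[X] = C(31,7)·2^(1−C(7,2)) = 2629575/1048576 ≈ 2.508.


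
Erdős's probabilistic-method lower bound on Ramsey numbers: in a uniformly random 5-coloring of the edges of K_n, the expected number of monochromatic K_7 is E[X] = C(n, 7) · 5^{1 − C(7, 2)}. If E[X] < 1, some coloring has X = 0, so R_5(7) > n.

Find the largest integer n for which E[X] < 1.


We need C(n, 7) · 5^{1 − 21} < 1, i.e. C(n, 7) < 5^{21 − 1} = 95367431640625.
Check values of n near the boundary:
  n = 336: C(336, 7) = 90079147136880; 90079147136880 < 95367431640625? YES
  n = 337: C(337, 7) = 91989916924632; 91989916924632 < 95367431640625? YES
  n = 338: C(338, 7) = 93935323022736; 93935323022736 < 95367431640625? YES
  n = 339: C(339, 7) = 95915887062372; 95915887062372 < 95367431640625? NO
  n = 340: C(340, 7) = 97932136940560; 97932136940560 < 95367431640625? NO
The largest n with C(n, 7) < 95367431640625 is n = 338 (where E[X] = 93935323022736/95367431640625 ≈ 0.984983). Hence R_5(7) > 338, i.e. R_5(7) ≥ 339.

Largest n = 338; hence R_5(7) > 338.


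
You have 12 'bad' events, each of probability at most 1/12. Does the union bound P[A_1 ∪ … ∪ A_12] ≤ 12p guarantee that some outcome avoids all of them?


Union bound: P[∪_{i=1}^{12} A_i] ≤ Σ_i P[A_i] ≤ 12·p = 12·(1/12) = 1.
Numerically: 1 ≈ 1.00000.
Is 1 < 1? NO.
Since the bound 1 is ≥ 1, the union bound is uninformative here; it does NOT by itself certify existence.

12·p = 1 ≈ 1.00000; existence NOT certified by the union bound.


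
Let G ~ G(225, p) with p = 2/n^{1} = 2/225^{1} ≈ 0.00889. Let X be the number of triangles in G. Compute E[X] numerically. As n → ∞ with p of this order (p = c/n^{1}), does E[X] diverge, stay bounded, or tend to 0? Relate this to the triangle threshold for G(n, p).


Number of potential triangles: C(225, 3) = 1873200.
Each occurs with probability p³ ≈ (0.00889)³ ≈ 7.02332e-07.
By linearity: E[X] = C(225, 3)·p³ ≈ 1873200 · 7.02332e-07 ≈ 1.316.
Here α = 1, so p = 2/n is exactly at the triangle threshold p ~ 1/n. Asymptotically E[X] → c³/6 = 2³/6 = 4/3 ≈ 1.333, a bounded constant. In this regime the triangle count is asymptotically Poisson(c³/6).

E[X] ≈ 1.316; in regime p = Θ(1/n^{1}) E[X] stays bounded (at the triangle threshold p ~ 1/n).


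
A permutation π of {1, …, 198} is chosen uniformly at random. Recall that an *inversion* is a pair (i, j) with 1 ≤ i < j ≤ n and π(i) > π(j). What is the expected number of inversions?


Write X = Σ X_I over the C(198, 2) = 19503 pairs i < j, with X_I the indicator of one inversion.
There are 19503 indicators.
For each fixed pair i < j, the values π(i) and π(j) are two distinct elements of {1, …, 198} in uniformly random order; by symmetry P[π(i) > π(j)] = 1/2.
By linearity: E[X] = 19503 · (1/2) = C(198, 2) · (1/2) = 19503/2 = 19503/2 ≈ 9751.500000.

E[X] = 19503/2 = 9751.500000.


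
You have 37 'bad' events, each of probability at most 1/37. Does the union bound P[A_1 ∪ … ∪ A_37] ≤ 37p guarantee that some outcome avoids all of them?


Union bound: P[∪_{i=1}^{37} A_i] ≤ Σ_i P[A_i] ≤ 37·p = 37·(1/37) = 1.
Numerically: 1 ≈ 1.00000.
Is 1 < 1? NO.
Since the bound 1 is ≥ 1, the union bound is uninformative here; it does NOT by itself certify existence.

37·p = 1 ≈ 1.00000; existence NOT certified by the union bound.


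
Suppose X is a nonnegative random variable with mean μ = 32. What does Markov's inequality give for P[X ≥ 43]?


μ = E[X] = 32, a = 43.
Markov: P[X ≥ 43] ≤ μ/a = (32)/43 = 32/43.
Numerically: ≈ 0.7442.
(Since a = 43 > μ = 32.0000, the bound 32/43 is < 1 and informative.)

P[X ≥ 43] ≤ 32/43 ≈ 0.7442.


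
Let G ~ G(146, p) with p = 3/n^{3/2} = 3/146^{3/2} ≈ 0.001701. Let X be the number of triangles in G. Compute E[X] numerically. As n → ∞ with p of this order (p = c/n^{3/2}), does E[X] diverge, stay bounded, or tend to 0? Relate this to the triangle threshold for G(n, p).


Number of potential triangles: C(146, 3) = 508080.
Each occurs with probability p³ ≈ (0.001701)³ ≈ 4.917857e-09.
By linearity: E[X] = C(146, 3)·p³ ≈ 508080 · 4.917857e-09 ≈ 0.0025.
Since α = 3/2 > 1, p = c/n^{3/2} = o(1/n) is below the triangle threshold p ~ 1/n. Asymptotically E[X] ~ (c³/6)·n^{3(1−α)} = (3³/6)·n^{-1.5} → 0, so by Markov's inequality G has no triangles w.h.p.

E[X] ≈ 0.0025; in regime p = Θ(1/n^{3/2}) E[X] tends to 0 (below the triangle threshold p ~ 1/n).


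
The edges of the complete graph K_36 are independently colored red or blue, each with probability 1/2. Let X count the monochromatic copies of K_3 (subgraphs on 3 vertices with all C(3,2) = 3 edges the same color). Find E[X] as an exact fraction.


Let X = Σ_S X_S over the C(36, 3) = 7140 subsets S of size 3, where X_S = 1 if the K_3 on S is monochromatic.
For a fixed S, the K_3 on S has C(3, 2) = 3 edges. P[all 3 edges red] = (1/2)^3, and likewise for blue, so P[monochromatic] = 2·(1/2)^3 = 2^{1 − 3} = 1/4.
By linearity: E[X] = C(36, 3) · 2^{1 − 3} = 7140 · 1/4 = 1785.
Numerically: E[X] ≈ 1785.00000.

E[X] = C(36,3)·2^(1−C(3,2)) = 1785 ≈ 1785.00000.


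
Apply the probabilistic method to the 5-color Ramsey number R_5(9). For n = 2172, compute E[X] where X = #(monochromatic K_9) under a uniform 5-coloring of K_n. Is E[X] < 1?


E[X] = C(2172, 9) · 5^{1 − 36} = 2915866900084148060642020 · 5^{−35} = 2915866900084148060642020/2910383045673370361328125.
As a reduced fraction: E[X] = 583173380016829612128404/582076609134674072265625 ≈ 1.001884.
Is E[X] < 1? NO.
Since E[X] ≥ 1, the first-moment bound is inconclusive at n = 2172; it does NOT by itself certify R_5(9) > 2172.

E[X] = 583173380016829612128404/582076609134674072265625 ≈ 1.001884; E[X] ≥ 1; first-moment method inconclusive here.


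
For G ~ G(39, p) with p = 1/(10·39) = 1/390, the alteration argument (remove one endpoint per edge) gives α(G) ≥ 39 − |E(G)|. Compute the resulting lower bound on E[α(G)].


E[|E(G)|] = C(39, 2)·p = 741 · (1/390) = 19/10.
E[α(G)] ≥ n − E[|E(G)|] = 39 − 19/10 = 371/10.
Numerically: ≈ 37.10000.
(This is only a lower bound; the true E[α(G)] may be larger.)

E[α(G)] ≥ 371/10 ≈ 37.10000.


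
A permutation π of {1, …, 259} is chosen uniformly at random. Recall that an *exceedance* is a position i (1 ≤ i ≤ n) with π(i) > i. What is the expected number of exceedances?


Write X = Σ_{i=1}^{259} X_i, where X_i = 1_{π(i) > i}.
For each fixed i, π(i) is uniform over {1, …, 259} (marginal of a uniform permutation), so P[π(i) > i] = (n − i)/n. Summing: Σ_{i=1}^{259} (n − i)/n = (0 + 1 + … + 258)/259 = 259(259 − 1)/(2·259) = (259 − 1)/2.
Hence E[X] = Σ_{i=1}^{259} (259 − i)/259 = 129 ≈ 129.000.

E[X] = 129 = 129.000.


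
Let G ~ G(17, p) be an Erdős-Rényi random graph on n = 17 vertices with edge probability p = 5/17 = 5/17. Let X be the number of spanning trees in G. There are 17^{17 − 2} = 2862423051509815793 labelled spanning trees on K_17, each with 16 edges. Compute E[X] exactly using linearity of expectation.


K_17 has 17^{17 − 2} = 2862423051509815793 labelled spanning trees.
For each such spanning tree H, let X_H = 1 if all 16 edges of H are present in G. Then P[X_H = 1] = p^{16} = (5/17)^{16} = 152587890625/48661191875666868481.
By linearity of expectation: E[X] = Σ_H E[X_H] = 2862423051509815793 · p^{16} = 2862423051509815793 · 152587890625/48661191875666868481 = 152587890625/17.
Numerically: E[X] ≈ 8.97576e+09.

E[X] = 2862423051509815793 · (5/17)^{16} = 152587890625/17 ≈ 8.97576e+09.


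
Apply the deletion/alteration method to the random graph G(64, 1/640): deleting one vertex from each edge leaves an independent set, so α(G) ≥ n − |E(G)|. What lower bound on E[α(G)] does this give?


E[|E(G)|] = C(64, 2)·p = 2016 · (1/640) = 63/20.
E[α(G)] ≥ n − E[|E(G)|] = 64 − 63/20 = 1217/20.
Numerically: ≈ 60.85000.
(This is only a lower bound; the true E[α(G)] may be larger.)

E[α(G)] ≥ 1217/20 ≈ 60.85000.


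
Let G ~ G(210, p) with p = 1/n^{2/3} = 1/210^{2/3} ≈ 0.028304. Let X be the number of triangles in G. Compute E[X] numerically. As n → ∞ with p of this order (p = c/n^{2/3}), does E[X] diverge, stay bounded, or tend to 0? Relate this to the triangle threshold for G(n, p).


Number of potential triangles: C(210, 3) = 1521520.
Each occurs with probability p³ ≈ (0.028304)³ ≈ 2.2675737e-05.
By linearity: E[X] = C(210, 3)·p³ ≈ 1521520 · 2.2675737e-05 ≈ 34.50159.
Since α = 2/3 < 1, p = c/n^{2/3} ≫ 1/n is above the triangle threshold p ~ 1/n. Asymptotically E[X] ~ (c³/6)·n^{3(1−α)} = (1³/6)·n^{1} → ∞; triangles are abundant w.h.p.

E[X] ≈ 34.50159; in regime p = Θ(1/n^{2/3}) E[X] diverges (above the triangle threshold p ~ 1/n).


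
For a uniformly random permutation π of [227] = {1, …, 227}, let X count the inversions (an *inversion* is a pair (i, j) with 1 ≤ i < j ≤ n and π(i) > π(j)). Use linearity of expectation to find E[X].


Write X = Σ X_I over the C(227, 2) = 25651 pairs i < j, with X_I the indicator of one inversion.
There are 25651 indicators.
For each fixed pair i < j, the values π(i) and π(j) are two distinct elements of {1, …, 227} in uniformly random order; by symmetry P[π(i) > π(j)] = 1/2.
By linearity: E[X] = 25651 · (1/2) = C(227, 2) · (1/2) = 25651/2 = 25651/2 ≈ 12825.50000.

E[X] = 25651/2 = 12825.50000.


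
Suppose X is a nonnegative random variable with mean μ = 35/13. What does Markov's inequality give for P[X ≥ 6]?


μ = E[X] = 35/13, a = 6.
Markov: P[X ≥ 6] ≤ μ/a = (35/13)/6 = 35/78.
Numerically: ≈ 0.4487.
(Since a = 6 > μ = 2.6923, the bound 35/78 is < 1 and informative.)

P[X ≥ 6] ≤ 35/78 ≈ 0.4487.


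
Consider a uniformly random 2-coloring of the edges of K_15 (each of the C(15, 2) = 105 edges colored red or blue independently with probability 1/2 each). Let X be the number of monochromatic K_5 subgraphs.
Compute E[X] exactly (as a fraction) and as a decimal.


Let X = Σ_S X_S over the C(15, 5) = 3003 subsets S of size 5, where X_S = 1 if the K_5 on S is monochromatic.
For a fixed S, the K_5 on S has C(5, 2) = 10 edges. P[all 10 edges red] = (1/2)^10, and likewise for blue, so P[monochromatic] = 2·(1/2)^10 = 2^{1 − 10} = 1/512.
By linearity: E[X] = C(15, 5) · 2^{1 − 10} = 3003 · 1/512 = 3003/512.
Numerically: E[X] ≈ 5.865.

E[X] = C(15,5)·2^(1−C(5,2)) = 3003/512 ≈ 5.865.


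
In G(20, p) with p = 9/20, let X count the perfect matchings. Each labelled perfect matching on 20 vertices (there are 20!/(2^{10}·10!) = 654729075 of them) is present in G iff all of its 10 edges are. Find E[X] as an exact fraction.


K_20 has 20!/(2^{10}·10!) = 654729075 labelled perfect matchings.
For each such perfect matching H, let X_H = 1 if all 10 edges of H are present in G. Then P[X_H = 1] = p^{10} = (9/20)^{10} = 3486784401/10240000000000.
By linearity of expectation: E[X] = Σ_H E[X_H] = 654729075 · p^{10} = 654729075 · 3486784401/10240000000000 = 91315965023646363/409600000000.
Numerically: E[X] ≈ 2.23e+05.

E[X] = 654729075 · (9/20)^{10} = 91315965023646363/409600000000 ≈ 2.23e+05.


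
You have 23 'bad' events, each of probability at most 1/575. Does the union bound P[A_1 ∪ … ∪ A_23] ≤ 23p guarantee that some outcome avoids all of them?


Union bound: P[∪_{i=1}^{23} A_i] ≤ Σ_i P[A_i] ≤ 23·p = 23·(1/575) = 1/25.
Numerically: 1/25 ≈ 0.040.
Is 1/25 < 1? YES.
Since P[∪ A_i] ≤ 1/25 < 1, the complement has P[∩ A_i^c] ≥ 1 − 1/25 = 24/25 > 0, so some outcome avoids every A_i.

23·p = 1/25 ≈ 0.040; existence CERTIFIED by the union bound.


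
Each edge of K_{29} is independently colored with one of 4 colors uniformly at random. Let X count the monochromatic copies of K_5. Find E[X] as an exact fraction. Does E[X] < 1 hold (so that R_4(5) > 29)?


E[X] = C(29, 5) · 4^{1 − 10} = 118755 · 4^{−9} = 118755/262144.
As a reduced fraction: E[X] = 118755/262144 ≈ 0.4530.
Is E[X] < 1? YES.
Since E[X] < 1, there exists a 4-coloring of K_{29} with no monochromatic K_5; hence R_4(5) > 29.

E[X] = 118755/262144 ≈ 0.4530; E[X] < 1, so R_4(5) > 29.
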